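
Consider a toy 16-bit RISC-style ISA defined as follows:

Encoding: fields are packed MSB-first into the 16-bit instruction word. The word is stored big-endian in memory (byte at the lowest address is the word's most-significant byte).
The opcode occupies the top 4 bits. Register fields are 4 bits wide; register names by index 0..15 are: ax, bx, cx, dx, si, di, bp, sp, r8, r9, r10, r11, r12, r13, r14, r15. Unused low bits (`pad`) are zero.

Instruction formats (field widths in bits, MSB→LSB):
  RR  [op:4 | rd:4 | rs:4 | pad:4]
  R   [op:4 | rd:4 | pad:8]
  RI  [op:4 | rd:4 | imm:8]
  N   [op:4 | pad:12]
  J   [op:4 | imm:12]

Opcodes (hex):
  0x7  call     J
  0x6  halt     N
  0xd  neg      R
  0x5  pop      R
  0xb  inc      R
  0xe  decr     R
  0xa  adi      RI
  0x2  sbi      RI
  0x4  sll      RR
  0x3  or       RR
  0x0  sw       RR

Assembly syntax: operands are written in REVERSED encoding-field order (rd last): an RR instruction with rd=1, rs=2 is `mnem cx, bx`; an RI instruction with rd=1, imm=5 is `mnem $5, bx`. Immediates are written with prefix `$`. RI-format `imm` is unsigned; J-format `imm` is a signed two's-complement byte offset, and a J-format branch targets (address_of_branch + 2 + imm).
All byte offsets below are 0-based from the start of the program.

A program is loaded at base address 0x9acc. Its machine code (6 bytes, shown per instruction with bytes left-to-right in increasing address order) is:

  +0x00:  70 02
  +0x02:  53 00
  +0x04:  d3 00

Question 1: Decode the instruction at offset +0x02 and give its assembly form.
pop dx

[02] 53 00 → 0x5300
  top 4b → 0x5 → pop [R]
  [11:8] rd=3 = dx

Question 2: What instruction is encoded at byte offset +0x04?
@+04  big-endian(d3 00) = 0xd300
  opcode bits[15:12]=0xd: neg/R
  rd@[11:8]=0x3 ⇒ dx

neg dx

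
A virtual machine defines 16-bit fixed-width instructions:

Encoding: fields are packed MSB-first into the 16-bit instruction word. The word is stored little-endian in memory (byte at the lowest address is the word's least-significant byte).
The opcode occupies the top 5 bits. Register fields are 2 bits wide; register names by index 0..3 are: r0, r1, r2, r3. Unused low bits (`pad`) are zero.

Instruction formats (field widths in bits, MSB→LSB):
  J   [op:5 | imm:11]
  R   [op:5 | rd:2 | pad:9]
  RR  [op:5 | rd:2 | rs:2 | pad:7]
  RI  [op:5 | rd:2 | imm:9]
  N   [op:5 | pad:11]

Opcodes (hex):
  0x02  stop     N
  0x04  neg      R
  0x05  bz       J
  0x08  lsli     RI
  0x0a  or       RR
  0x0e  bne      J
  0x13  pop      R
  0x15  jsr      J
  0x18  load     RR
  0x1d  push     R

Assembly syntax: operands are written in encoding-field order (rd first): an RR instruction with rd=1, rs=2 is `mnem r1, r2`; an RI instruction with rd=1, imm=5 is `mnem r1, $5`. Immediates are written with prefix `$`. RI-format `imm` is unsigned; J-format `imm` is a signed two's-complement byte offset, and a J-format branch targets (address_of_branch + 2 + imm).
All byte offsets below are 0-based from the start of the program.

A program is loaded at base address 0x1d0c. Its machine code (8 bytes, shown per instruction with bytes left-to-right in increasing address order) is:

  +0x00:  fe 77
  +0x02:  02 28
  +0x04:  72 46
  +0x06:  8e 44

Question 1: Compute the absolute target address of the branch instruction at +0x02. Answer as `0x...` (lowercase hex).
0x1d12

off 0x02: read 02 28 as little → 0x2802
  opcode bits[15:11]=0x5: bz/J
  imm@[10:0]=0x2 ⇒ $2
  target = base 0x1d0c + off 0x02 + 2 + imm 2 = 0x1d12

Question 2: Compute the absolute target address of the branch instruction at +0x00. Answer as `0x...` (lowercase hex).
off 0x00: read fe 77 as little → 0x77fe
  top 5b → 0xe → bne [J]
  imm@[10:0]=0x7fe (s11→-2) ⇒ $-2
  target = base 0x1d0c + off 0x00 + 2 + imm -2 = 0x1d0c

0x1d0c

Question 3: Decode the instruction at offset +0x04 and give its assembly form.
@+04  little-endian(72 46) = 0x4672
  opcode bits[15:11]=0x8: lsli/RI
  rd: (w>>9)&0x3=0x3 → r3
  imm: (w>>0)&0x1ff=0x72 → $114

lsli r3, $114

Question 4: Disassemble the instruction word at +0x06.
lsli r2, $142

off 0x06: read 8e 44 as little → 0x448e
  op=0x448e>>11=0x8 ⇒ lsli (RI)
  rd: (w>>9)&0x3=0x2 → r2
  imm: (w>>0)&0x1ff=0x8e → $142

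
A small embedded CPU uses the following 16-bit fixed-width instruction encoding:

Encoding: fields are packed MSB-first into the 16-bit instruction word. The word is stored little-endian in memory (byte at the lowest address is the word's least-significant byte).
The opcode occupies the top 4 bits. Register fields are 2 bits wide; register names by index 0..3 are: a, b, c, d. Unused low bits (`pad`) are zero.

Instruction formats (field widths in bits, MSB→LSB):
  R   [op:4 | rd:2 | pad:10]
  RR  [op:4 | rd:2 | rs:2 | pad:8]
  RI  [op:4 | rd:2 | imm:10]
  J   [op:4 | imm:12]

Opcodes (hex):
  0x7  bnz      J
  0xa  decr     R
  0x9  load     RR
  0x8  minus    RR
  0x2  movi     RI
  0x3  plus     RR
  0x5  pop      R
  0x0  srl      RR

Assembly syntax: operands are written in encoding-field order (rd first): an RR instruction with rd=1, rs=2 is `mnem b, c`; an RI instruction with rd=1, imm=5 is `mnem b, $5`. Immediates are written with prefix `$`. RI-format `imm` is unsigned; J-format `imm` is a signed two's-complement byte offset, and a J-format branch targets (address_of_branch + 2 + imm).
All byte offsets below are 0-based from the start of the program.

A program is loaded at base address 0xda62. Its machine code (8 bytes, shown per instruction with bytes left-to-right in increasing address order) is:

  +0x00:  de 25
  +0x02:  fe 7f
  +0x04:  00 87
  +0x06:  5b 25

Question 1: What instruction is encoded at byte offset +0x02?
bnz $-2

off 0x02: read fe 7f as little → 0x7ffe
  top 4b → 0x7 → bnz [J]
  imm@[11:0]=0xffe (s12→-2) ⇒ $-2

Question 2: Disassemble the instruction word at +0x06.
@+06  little-endian(5b 25) = 0x255b
  op=0x255b>>12=0x2 ⇒ movi (RI)
  rd@[11:10]=0x1 ⇒ b
  imm@[9:0]=0x15b ⇒ $347

movi b, $347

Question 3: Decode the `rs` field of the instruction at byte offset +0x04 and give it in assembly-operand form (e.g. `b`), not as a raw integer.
+0x04: 00 87 ⇒ word 0x8700 (little)
  top 4b → 0x8 → minus [RR]
  rd@[11:10]=0x1 ⇒ b
  rs@[9:8]=0x3 ⇒ d

d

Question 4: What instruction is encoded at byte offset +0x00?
movi b, $478

[00] de 25 → 0x25de
  opcode bits[15:12]=0x2: movi/RI
  [11:10] rd=1 = b
  [9:0] imm=478 = $478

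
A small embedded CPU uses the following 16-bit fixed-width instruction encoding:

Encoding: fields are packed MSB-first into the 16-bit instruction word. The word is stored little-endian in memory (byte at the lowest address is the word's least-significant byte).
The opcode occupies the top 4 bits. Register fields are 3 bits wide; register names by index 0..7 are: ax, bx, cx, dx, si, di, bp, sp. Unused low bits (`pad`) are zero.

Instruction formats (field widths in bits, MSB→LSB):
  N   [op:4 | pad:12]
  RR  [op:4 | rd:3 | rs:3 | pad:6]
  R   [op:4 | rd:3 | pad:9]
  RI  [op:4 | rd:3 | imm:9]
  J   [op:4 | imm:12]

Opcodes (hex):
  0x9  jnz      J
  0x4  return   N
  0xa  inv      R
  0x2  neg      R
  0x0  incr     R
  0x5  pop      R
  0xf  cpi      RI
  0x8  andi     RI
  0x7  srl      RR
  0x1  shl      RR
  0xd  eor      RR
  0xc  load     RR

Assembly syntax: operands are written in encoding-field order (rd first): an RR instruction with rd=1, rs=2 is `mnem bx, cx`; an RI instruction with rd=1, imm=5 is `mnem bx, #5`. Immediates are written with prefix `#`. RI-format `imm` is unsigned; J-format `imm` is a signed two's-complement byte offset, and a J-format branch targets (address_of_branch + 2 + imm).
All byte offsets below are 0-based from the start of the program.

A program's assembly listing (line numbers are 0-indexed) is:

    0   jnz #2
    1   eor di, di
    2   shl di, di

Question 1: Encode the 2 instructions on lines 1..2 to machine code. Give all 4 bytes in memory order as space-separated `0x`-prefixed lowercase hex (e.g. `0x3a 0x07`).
1. eor fields op=0xd:4|rd=5:3|rs=5:3|pad=0:6 → word db40h → 40 db
2. shl fields op=0x1:4|rd=5:3|rs=5:3|pad=0:6 → word 1b40h → 40 1b

0x40 0xdb 0x40 0x1b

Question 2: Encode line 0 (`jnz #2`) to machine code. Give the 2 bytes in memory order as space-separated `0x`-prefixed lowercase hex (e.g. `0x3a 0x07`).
0x02 0x90

line 0 (jnz): pack op=0x9:4|imm=2:12 = 0x9002; little→ 02 90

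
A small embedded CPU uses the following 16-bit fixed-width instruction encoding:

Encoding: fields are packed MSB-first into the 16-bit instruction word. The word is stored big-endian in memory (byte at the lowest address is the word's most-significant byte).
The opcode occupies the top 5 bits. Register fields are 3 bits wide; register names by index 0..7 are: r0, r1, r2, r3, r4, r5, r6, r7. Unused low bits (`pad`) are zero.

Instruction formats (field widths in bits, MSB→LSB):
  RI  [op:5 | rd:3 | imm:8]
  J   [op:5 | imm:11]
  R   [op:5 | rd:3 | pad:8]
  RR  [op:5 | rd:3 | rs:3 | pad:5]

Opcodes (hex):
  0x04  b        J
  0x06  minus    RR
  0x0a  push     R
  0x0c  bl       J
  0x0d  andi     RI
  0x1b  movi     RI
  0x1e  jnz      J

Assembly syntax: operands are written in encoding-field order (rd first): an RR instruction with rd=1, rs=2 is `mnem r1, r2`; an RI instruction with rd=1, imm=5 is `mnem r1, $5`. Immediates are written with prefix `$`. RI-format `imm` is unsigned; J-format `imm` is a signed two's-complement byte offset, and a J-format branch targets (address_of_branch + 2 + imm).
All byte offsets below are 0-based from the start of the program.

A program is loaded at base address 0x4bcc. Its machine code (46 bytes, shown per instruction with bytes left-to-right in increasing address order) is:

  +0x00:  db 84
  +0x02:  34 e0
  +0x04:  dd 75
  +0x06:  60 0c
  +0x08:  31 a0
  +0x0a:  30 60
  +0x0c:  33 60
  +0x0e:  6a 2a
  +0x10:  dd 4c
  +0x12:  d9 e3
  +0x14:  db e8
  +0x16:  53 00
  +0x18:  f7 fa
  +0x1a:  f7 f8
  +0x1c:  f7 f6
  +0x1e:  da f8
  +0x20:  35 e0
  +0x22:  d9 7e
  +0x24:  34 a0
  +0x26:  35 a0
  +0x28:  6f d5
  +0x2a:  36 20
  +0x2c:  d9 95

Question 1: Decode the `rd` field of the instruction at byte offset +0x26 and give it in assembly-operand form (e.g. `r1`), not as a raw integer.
off 0x26: read 35 a0 as big → 0x35a0
  op=0x35a0>>11=0x6 ⇒ minus (RR)
  [10:8] rd=5 = r5
  [7:5] rs=5 = r5

r5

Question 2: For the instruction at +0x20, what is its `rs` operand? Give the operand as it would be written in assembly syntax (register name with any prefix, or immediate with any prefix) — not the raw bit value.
r7

off 0x20: read 35 e0 as big → 0x35e0
  op=0x35e0>>11=0x6 ⇒ minus (RR)
  [10:8] rd=5 = r5
  [7:5] rs=7 = r7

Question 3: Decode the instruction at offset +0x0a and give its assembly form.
+0x0a: 30 60 ⇒ word 0x3060 (big)
  op=0x3060>>11=0x6 ⇒ minus (RR)
  [10:8] rd=0 = r0
  [7:5] rs=3 = r3

minus r0, r3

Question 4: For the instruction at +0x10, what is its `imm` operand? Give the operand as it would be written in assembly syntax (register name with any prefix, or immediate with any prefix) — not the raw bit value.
[10] dd 4c → 0xdd4c
  opcode bits[15:11]=0x1b: movi/RI
  [10:8] rd=5 = r5
  [7:0] imm=76 = $76

$76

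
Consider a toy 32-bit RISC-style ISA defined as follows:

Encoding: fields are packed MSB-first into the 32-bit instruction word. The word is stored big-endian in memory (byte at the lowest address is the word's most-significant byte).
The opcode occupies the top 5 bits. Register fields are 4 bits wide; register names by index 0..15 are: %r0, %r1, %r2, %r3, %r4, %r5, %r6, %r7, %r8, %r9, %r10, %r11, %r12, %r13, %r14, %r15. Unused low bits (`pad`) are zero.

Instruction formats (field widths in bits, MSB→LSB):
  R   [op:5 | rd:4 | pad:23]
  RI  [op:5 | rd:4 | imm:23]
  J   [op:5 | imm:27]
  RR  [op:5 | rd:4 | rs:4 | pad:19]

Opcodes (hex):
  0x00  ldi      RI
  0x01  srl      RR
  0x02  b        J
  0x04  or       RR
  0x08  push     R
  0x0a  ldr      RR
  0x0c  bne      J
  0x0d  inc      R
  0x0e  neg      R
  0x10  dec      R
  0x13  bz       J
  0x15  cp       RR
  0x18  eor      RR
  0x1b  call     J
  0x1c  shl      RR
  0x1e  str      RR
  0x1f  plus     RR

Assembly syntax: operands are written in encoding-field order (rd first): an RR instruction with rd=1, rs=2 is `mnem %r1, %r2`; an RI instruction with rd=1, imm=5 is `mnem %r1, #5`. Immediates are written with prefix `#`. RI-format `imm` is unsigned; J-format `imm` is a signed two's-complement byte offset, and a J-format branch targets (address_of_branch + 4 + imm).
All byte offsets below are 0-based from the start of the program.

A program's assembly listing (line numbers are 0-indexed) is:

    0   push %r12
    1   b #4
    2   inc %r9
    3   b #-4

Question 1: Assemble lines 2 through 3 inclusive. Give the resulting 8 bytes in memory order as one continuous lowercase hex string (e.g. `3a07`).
6c80000017fffffc

2. inc fields op=0xd:5|rd=9:4|pad=0:23 → word 6c800000h → 6c 80 00 00
3. b fields op=0x2:5|imm=-4:27 → word 17fffffch → 17 ff ff fc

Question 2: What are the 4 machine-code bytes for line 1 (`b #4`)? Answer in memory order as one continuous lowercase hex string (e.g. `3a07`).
10000004

1. b fields op=0x2:5|imm=4:27 → word 10000004h → 10 00 00 04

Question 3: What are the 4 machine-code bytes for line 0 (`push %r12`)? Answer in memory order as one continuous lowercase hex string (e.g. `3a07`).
46000000

L0: push op=0x8:5|rd=12:4|pad=0:23 ⇒ 0x46000000 ⇒ big 46 00 00 00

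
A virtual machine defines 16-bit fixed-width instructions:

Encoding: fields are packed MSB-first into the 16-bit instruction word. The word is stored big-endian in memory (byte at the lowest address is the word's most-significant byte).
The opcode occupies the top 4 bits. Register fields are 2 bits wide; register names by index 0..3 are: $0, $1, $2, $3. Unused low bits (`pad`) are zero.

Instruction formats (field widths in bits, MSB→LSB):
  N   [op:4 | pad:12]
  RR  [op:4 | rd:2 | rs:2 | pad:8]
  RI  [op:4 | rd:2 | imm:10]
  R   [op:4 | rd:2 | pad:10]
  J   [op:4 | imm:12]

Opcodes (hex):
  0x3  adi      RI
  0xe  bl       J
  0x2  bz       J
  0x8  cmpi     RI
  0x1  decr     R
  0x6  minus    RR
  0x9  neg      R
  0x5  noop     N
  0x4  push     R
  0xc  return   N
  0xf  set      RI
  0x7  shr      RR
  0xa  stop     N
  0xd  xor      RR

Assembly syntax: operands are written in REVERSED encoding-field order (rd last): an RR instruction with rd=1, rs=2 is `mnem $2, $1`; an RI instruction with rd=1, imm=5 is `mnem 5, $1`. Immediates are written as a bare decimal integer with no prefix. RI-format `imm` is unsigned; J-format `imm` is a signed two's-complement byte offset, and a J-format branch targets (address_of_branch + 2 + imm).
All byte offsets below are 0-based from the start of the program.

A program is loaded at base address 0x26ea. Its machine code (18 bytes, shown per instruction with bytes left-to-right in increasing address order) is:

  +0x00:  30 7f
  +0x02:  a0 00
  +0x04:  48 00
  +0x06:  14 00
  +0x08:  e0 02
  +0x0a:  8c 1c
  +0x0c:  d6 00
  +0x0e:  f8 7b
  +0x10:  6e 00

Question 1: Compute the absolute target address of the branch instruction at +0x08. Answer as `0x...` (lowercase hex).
off 0x08: read e0 02 as big → 0xe002
  top 4b → 0xe → bl [J]
  imm: (w>>0)&0xfff=0x2 → 2
  target = base 0x26ea + off 0x08 + 2 + imm 2 = 0x26f6

0x26f6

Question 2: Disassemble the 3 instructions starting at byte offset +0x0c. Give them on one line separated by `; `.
xor $2, $1; set 123, $2; minus $2, $3

[0c] d6 00 → 0xd600
  op=0xd600>>12=0xd ⇒ xor (RR)
  [11:10] rd=1 = $1
  [9:8] rs=2 = $2
[0e] f8 7b → 0xf87b
  op=0xf87b>>12=0xf ⇒ set (RI)
  [11:10] rd=2 = $2
  [9:0] imm=123 = 123
[10] 6e 00 → 0x6e00
  op=0x6e00>>12=0x6 ⇒ minus (RR)
  [11:10] rd=3 = $3
  [9:8] rs=2 = $2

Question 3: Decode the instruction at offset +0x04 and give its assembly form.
push $2

[04] 48 00 → 0x4800
  top 4b → 0x4 → push [R]
  rd: (w>>10)&0x3=0x2 → $2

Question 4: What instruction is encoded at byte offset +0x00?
adi 127, $0

+0x00: 30 7f ⇒ word 0x307f (big)
  top 4b → 0x3 → adi [RI]
  rd: (w>>10)&0x3=0x0 → $0
  imm: (w>>0)&0x3ff=0x7f → 127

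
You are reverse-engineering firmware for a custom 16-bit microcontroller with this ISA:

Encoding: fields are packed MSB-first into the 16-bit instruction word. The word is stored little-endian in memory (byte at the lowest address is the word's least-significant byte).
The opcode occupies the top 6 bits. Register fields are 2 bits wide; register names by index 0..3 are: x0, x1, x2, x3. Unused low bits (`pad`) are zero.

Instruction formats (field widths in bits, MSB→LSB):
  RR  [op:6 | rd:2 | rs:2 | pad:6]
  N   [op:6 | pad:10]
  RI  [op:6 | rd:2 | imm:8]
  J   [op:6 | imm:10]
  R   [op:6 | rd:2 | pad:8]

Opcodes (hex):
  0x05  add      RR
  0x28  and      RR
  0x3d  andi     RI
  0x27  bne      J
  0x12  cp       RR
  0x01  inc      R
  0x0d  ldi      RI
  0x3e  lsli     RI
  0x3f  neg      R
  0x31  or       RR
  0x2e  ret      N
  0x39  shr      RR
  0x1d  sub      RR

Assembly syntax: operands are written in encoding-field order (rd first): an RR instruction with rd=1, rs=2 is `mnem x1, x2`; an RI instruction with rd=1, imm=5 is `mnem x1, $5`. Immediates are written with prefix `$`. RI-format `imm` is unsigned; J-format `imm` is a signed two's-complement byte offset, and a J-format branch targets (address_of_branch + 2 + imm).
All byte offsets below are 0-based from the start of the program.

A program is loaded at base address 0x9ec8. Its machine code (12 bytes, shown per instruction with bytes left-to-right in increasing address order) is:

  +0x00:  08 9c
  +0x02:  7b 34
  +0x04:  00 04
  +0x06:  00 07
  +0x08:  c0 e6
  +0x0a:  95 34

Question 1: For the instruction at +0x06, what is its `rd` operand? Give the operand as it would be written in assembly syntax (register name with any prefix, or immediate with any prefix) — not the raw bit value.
x3

@+06  little-endian(00 07) = 0x0700
  top 6b → 0x1 → inc [R]
  rd: (w>>8)&0x3=0x3 → x3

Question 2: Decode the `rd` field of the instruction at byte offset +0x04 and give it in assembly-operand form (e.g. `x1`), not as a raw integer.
x0

off 0x04: read 00 04 as little → 0x0400
  op=0x0400>>10=0x1 ⇒ inc (R)
  rd: (w>>8)&0x3=0x0 → x0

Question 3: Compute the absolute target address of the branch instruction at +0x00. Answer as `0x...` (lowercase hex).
off 0x00: read 08 9c as little → 0x9c08
  op=0x9c08>>10=0x27 ⇒ bne (J)
  imm@[9:0]=0x8 ⇒ $8
  target = base 0x9ec8 + off 0x00 + 2 + imm 8 = 0x9ed2

0x9ed2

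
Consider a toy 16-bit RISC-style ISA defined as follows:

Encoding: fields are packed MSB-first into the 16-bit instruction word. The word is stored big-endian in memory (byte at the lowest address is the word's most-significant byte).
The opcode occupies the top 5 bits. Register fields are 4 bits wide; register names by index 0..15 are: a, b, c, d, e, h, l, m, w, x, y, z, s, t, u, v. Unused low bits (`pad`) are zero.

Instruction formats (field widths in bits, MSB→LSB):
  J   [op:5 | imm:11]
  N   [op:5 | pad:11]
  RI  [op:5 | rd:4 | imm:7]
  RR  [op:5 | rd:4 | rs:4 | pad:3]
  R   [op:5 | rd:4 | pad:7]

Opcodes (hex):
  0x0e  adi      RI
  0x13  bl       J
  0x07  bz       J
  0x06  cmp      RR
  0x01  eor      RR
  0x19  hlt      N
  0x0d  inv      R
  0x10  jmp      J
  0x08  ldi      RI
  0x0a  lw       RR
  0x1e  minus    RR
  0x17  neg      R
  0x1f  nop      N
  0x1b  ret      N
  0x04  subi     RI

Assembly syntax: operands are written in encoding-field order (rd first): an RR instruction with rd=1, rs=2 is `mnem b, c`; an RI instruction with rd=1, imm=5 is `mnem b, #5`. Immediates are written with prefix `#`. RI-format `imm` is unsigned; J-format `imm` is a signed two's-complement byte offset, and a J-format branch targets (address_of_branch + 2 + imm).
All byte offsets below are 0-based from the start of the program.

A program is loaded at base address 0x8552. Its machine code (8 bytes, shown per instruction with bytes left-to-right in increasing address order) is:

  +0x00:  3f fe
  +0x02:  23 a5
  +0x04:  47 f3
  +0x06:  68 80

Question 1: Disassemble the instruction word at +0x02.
subi m, #37

+0x02: 23 a5 ⇒ word 0x23a5 (big)
  top 5b → 0x4 → subi [RI]
  rd@[10:7]=0x7 ⇒ m
  imm@[6:0]=0x25 ⇒ #37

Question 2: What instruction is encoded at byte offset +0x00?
bz #-2

+0x00: 3f fe ⇒ word 0x3ffe (big)
  top 5b → 0x7 → bz [J]
  [10:0] imm=2046 (s11→-2) = #-2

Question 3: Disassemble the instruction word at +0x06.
inv b

+0x06: 68 80 ⇒ word 0x6880 (big)
  op=0x6880>>11=0xd ⇒ inv (R)
  rd@[10:7]=0x1 ⇒ b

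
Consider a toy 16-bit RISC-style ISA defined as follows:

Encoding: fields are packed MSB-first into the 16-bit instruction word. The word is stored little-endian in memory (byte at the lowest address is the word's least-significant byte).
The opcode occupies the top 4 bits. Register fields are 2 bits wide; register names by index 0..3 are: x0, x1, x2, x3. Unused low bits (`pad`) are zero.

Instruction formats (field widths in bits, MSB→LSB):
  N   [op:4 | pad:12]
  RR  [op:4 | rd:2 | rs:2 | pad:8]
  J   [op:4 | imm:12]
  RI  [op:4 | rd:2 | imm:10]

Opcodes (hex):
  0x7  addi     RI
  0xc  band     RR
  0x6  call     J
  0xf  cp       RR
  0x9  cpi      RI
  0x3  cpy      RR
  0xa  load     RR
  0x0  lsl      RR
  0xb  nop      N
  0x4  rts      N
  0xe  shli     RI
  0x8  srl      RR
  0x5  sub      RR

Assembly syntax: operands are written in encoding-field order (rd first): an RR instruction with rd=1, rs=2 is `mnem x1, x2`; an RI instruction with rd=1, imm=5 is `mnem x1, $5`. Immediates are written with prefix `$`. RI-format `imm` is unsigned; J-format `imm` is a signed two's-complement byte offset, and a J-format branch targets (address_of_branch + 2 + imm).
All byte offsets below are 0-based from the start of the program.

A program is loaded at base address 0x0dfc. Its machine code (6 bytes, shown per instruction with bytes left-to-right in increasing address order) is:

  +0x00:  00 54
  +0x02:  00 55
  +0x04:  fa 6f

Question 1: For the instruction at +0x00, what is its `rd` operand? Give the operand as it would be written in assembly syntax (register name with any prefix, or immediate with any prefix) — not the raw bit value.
x1

off 0x00: read 00 54 as little → 0x5400
  top 4b → 0x5 → sub [RR]
  [11:10] rd=1 = x1
  [9:8] rs=0 = x0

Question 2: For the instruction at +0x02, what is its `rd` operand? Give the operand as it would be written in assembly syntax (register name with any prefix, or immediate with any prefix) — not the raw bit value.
x1

+0x02: 00 55 ⇒ word 0x5500 (little)
  opcode bits[15:12]=0x5: sub/RR
  rd@[11:10]=0x1 ⇒ x1
  rs@[9:8]=0x1 ⇒ x1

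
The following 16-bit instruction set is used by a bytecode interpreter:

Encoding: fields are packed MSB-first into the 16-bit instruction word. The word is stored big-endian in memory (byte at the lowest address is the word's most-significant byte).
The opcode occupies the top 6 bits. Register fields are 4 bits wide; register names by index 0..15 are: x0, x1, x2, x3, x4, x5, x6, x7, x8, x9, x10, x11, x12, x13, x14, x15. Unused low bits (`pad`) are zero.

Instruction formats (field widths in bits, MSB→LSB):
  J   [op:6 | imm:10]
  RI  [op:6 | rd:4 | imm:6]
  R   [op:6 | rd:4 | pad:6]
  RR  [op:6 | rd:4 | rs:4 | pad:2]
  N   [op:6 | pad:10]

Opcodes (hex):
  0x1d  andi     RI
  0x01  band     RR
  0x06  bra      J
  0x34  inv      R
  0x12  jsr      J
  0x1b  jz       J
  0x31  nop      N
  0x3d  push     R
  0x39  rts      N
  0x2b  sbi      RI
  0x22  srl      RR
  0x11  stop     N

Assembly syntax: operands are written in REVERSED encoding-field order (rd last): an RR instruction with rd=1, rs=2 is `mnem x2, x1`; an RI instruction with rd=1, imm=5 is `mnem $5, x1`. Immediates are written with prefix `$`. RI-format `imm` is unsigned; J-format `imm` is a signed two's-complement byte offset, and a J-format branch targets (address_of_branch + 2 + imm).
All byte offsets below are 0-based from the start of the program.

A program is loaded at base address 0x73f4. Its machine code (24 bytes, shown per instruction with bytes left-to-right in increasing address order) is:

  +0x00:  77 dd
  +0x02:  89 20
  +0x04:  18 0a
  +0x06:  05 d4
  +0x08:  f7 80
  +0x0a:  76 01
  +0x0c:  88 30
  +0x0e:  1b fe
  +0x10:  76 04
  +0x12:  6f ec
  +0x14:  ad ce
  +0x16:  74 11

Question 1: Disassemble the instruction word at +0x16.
+0x16: 74 11 ⇒ word 0x7411 (big)
  op=0x7411>>10=0x1d ⇒ andi (RI)
  rd@[9:6]=0x0 ⇒ x0
  imm@[5:0]=0x11 ⇒ $17

andi $17, x0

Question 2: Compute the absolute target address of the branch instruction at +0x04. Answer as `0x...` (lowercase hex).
0x7404

@+04  big-endian(18 0a) = 0x180a
  opcode bits[15:10]=0x6: bra/J
  imm@[9:0]=0xa ⇒ $10
  target = base 0x73f4 + off 0x04 + 2 + imm 10 = 0x7404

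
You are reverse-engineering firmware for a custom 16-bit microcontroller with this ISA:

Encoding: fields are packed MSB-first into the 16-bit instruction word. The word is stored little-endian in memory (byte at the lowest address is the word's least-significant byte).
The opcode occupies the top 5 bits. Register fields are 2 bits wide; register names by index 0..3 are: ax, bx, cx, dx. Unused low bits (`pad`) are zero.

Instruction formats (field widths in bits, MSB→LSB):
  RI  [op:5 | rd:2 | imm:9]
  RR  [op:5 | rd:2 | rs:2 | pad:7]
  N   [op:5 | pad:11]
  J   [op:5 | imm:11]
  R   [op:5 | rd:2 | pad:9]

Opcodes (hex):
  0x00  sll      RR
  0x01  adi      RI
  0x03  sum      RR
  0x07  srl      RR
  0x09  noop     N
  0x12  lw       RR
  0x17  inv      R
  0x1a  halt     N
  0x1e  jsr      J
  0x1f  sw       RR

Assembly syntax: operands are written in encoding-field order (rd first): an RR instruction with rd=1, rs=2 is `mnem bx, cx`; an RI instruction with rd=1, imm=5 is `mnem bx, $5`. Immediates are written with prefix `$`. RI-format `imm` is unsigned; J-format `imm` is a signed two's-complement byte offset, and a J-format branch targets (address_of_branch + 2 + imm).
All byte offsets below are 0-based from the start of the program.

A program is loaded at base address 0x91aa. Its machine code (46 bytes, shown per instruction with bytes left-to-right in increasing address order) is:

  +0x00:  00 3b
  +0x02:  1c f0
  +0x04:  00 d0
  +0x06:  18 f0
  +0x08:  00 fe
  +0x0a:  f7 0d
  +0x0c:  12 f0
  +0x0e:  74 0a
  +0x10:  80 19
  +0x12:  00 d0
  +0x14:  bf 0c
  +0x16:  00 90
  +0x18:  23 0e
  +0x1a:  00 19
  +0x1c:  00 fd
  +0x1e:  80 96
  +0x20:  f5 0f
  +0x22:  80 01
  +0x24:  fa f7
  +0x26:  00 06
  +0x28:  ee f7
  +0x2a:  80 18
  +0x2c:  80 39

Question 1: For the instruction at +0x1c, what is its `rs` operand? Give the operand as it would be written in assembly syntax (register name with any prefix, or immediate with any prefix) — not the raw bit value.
cx

@+1c  little-endian(00 fd) = 0xfd00
  op=0xfd00>>11=0x1f ⇒ sw (RR)
  rd: (w>>9)&0x3=0x2 → cx
  rs: (w>>7)&0x3=0x2 → cx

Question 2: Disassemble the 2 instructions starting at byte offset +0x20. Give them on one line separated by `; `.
@+20  little-endian(f5 0f) = 0x0ff5
  top 5b → 0x1 → adi [RI]
  [10:9] rd=3 = dx
  [8:0] imm=501 = $501
@+22  little-endian(80 01) = 0x0180
  top 5b → 0x0 → sll [RR]
  [10:9] rd=0 = ax
  [8:7] rs=3 = dx

adi dx, $501; sll ax, dx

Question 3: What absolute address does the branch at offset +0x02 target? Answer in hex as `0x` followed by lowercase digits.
0x91ca

[02] 1c f0 → 0xf01c
  opcode bits[15:11]=0x1e: jsr/J
  imm: (w>>0)&0x7ff=0x1c → $28
  target = base 0x91aa + off 0x02 + 2 + imm 28 = 0x91ca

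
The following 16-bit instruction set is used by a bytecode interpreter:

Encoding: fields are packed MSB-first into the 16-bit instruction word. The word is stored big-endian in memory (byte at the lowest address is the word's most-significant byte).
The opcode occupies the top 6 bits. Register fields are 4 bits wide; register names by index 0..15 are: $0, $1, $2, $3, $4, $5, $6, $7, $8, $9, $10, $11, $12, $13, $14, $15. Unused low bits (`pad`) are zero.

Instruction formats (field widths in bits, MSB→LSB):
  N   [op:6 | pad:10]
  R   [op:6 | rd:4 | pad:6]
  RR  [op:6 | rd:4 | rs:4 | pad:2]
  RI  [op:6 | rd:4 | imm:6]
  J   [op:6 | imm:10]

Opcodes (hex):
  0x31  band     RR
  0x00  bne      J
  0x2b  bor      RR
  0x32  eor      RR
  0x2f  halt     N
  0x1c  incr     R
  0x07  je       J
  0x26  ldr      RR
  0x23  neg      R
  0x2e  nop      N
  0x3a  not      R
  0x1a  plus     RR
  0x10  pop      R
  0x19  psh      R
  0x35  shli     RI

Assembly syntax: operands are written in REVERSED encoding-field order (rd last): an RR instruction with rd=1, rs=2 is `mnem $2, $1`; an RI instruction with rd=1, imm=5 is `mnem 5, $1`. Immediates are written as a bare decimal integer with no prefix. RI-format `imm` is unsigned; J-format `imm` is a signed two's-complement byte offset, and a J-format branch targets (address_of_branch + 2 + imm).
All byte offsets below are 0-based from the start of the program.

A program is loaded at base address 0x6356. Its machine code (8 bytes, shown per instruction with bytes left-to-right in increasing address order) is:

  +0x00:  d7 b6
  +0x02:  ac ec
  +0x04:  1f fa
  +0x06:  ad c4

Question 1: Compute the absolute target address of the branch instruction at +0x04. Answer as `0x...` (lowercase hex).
[04] 1f fa → 0x1ffa
  opcode bits[15:10]=0x7: je/J
  [9:0] imm=1018 (s10→-6) = -6
  target = base 0x6356 + off 0x04 + 2 + imm -6 = 0x6356

0x6356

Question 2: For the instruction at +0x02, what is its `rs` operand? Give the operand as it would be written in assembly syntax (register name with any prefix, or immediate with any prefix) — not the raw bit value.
$11

[02] ac ec → 0xacec
  opcode bits[15:10]=0x2b: bor/RR
  [9:6] rd=3 = $3
  [5:2] rs=11 = $11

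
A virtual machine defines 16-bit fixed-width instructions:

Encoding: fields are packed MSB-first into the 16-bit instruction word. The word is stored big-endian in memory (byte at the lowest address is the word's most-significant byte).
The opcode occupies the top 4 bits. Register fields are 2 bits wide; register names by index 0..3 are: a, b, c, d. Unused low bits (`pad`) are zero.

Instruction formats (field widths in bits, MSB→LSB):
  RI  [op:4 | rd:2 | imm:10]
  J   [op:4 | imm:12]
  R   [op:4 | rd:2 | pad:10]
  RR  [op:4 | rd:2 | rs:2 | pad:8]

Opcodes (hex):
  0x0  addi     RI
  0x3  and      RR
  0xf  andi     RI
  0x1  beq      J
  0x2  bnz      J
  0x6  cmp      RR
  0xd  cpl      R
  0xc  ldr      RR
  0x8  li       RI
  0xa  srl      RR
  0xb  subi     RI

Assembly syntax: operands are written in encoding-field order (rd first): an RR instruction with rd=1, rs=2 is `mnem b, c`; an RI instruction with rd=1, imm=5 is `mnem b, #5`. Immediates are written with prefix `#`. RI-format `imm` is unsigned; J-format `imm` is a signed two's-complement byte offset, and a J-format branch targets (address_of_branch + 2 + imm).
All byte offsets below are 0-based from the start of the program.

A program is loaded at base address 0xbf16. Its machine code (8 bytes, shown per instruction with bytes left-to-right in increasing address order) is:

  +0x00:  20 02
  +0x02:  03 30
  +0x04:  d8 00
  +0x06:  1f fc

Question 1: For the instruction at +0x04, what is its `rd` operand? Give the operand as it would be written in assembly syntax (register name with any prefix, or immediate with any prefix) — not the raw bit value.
+0x04: d8 00 ⇒ word 0xd800 (big)
  top 4b → 0xd → cpl [R]
  [11:10] rd=2 = c

c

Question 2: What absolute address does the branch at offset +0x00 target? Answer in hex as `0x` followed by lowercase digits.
[00] 20 02 → 0x2002
  op=0x2002>>12=0x2 ⇒ bnz (J)
  imm: (w>>0)&0xfff=0x2 → #2
  target = base 0xbf16 + off 0x00 + 2 + imm 2 = 0xbf1a

0xbf1a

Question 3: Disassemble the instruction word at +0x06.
beq #-4

+0x06: 1f fc ⇒ word 0x1ffc (big)
  opcode bits[15:12]=0x1: beq/J
  imm@[11:0]=0xffc (s12→-4) ⇒ #-4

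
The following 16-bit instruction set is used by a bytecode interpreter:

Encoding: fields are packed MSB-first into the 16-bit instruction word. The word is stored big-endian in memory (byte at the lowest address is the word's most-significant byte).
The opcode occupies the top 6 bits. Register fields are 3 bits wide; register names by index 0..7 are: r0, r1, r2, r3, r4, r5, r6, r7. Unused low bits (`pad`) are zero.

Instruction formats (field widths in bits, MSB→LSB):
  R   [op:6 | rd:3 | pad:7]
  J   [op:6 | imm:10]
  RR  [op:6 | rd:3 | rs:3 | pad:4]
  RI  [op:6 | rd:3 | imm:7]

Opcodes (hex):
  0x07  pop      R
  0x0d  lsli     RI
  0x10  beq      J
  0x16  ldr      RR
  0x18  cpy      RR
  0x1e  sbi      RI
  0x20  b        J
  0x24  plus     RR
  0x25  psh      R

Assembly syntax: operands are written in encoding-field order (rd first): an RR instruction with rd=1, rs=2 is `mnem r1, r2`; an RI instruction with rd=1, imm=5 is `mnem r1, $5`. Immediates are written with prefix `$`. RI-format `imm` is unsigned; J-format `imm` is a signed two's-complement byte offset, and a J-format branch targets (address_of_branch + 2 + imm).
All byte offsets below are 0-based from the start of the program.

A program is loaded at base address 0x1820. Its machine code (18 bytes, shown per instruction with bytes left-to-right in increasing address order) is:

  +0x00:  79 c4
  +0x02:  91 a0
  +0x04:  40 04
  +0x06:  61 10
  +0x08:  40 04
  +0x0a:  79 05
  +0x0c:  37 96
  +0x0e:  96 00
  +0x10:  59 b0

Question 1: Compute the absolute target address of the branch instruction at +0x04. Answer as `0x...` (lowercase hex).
@+04  big-endian(40 04) = 0x4004
  opcode bits[15:10]=0x10: beq/J
  imm@[9:0]=0x4 ⇒ $4
  target = base 0x1820 + off 0x04 + 2 + imm 4 = 0x182a

0x182a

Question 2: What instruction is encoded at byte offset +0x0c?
lsli r7, $22

[0c] 37 96 → 0x3796
  top 6b → 0xd → lsli [RI]
  rd@[9:7]=0x7 ⇒ r7
  imm@[6:0]=0x16 ⇒ $22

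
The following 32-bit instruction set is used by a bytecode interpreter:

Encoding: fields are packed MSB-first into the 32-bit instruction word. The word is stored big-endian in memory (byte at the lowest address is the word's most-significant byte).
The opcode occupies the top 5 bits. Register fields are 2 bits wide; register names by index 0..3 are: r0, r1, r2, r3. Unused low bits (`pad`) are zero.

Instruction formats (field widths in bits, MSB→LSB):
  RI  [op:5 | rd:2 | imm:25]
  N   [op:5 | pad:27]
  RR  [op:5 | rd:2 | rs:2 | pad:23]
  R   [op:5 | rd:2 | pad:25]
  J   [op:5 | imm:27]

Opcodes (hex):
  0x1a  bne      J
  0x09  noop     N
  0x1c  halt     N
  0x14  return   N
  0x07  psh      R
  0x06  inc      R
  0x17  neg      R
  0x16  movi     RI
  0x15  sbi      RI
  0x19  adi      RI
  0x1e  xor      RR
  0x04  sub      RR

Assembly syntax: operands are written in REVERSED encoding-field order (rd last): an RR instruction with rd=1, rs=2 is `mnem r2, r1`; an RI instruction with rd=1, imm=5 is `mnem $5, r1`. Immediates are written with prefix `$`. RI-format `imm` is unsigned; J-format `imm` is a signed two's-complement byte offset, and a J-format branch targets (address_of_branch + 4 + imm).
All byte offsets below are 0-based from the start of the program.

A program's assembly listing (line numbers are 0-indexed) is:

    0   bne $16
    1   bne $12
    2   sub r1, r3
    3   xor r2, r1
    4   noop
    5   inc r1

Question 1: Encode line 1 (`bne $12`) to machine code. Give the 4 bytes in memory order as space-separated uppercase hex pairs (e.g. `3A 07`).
D0 00 00 0C

line 1 (bne): pack op=0x1a:5|imm=12:27 = 0xd000000c; big→ d0 00 00 0c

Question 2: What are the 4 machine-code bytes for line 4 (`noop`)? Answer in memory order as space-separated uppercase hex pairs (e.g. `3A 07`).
48 00 00 00

line 4 (noop): pack op=0x9:5|pad=0:27 = 0x48000000; big→ 48 00 00 00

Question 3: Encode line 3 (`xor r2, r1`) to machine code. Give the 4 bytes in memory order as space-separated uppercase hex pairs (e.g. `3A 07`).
F3 00 00 00

3. xor fields op=0x1e:5|rd=1:2|rs=2:2|pad=0:23 → word f3000000h → f3 00 00 00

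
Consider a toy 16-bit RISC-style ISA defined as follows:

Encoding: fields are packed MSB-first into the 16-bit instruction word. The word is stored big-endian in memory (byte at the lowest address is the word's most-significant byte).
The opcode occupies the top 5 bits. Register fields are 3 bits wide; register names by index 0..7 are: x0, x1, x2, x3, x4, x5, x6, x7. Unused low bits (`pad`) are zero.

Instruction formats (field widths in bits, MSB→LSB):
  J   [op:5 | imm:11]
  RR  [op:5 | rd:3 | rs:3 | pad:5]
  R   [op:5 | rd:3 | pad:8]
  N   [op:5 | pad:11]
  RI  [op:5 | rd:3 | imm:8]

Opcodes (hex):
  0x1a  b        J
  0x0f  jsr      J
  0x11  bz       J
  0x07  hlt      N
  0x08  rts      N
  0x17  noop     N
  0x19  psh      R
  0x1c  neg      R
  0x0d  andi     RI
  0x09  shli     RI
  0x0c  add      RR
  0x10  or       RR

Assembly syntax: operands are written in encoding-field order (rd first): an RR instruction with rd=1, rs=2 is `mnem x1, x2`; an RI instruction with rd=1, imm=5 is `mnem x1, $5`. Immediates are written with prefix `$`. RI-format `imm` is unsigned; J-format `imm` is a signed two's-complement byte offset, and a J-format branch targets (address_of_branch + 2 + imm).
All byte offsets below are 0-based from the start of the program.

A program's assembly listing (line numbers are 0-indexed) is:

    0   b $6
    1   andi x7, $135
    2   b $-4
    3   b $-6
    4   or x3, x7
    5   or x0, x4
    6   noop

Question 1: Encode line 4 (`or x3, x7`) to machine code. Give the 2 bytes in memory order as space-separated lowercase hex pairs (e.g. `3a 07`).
83 e0

line 4 (or): pack op=0x10:5|rd=3:3|rs=7:3|pad=0:5 = 0x83e0; big→ 83 e0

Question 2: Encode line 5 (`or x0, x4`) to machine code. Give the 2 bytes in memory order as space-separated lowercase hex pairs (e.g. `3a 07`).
80 80

line 5 (or): pack op=0x10:5|rd=0:3|rs=4:3|pad=0:5 = 0x8080; big→ 80 80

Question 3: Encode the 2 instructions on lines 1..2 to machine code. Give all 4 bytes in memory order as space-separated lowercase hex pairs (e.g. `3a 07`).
1. andi fields op=0xd:5|rd=7:3|imm=135:8 → word 6f87h → 6f 87
2. b fields op=0x1a:5|imm=-4:11 → word d7fch → d7 fc

6f 87 d7 fc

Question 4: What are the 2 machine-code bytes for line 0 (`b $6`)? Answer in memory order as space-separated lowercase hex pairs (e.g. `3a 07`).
d0 06

0. b fields op=0x1a:5|imm=6:11 → word d006h → d0 06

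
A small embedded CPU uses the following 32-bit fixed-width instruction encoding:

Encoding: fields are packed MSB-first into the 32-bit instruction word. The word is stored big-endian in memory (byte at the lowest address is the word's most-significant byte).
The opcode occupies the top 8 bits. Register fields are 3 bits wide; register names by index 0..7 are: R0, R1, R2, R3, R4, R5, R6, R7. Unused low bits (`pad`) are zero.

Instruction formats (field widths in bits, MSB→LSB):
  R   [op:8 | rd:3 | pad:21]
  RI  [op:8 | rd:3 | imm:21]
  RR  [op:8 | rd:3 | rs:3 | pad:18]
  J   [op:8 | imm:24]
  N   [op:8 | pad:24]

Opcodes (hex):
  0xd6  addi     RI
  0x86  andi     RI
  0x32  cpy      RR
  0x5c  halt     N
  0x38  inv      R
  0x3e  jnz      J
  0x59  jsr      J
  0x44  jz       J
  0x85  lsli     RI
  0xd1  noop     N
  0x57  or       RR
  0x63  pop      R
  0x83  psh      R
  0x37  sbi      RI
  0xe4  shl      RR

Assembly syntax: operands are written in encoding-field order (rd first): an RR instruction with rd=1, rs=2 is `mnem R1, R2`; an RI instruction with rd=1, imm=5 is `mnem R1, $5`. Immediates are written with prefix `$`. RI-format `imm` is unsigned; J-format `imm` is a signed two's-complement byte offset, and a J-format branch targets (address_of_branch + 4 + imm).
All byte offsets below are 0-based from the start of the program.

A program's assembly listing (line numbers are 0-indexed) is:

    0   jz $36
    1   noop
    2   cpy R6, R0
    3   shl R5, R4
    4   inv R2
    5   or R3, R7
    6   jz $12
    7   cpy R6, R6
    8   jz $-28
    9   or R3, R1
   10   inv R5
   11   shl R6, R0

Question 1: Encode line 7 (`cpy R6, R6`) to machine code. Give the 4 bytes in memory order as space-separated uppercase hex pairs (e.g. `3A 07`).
line 7 (cpy): pack op=0x32:8|rd=6:3|rs=6:3|pad=0:18 = 0x32d80000; big→ 32 d8 00 00

32 D8 00 00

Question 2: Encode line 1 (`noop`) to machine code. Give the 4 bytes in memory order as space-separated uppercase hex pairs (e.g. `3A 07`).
D1 00 00 00

L1: noop op=0xd1:8|pad=0:24 ⇒ 0xd1000000 ⇒ big d1 00 00 00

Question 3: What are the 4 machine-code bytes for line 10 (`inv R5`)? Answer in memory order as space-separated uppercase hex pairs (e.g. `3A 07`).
38 A0 00 00

line 10 (inv): pack op=0x38:8|rd=5:3|pad=0:21 = 0x38a00000; big→ 38 a0 00 00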